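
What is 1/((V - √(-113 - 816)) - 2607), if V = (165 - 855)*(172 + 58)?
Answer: I/(√929 - 161307*I) ≈ -6.1994e-6 + 1.1714e-9*I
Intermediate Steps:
V = -158700 (V = -690*230 = -158700)
1/((V - √(-113 - 816)) - 2607) = 1/((-158700 - √(-113 - 816)) - 2607) = 1/((-158700 - √(-929)) - 2607) = 1/((-158700 - I*√929) - 2607) = 1/(-161307 - I*√929)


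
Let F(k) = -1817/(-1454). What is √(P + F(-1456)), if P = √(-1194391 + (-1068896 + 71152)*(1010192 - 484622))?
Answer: √(2641918 + 2114116*I*√524385508471)/1454 ≈ 601.72 + 601.72*I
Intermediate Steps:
F(k) = 1817/1454 (F(k) = -1817*(-1/1454) = 1817/1454)
P = I*√524385508471 (P = √(-1194391 - 997744*525570) = √(-1194391 - 524384314080) = √(-524385508471) = I*√524385508471 ≈ 7.2415e+5*I)
√(P + F(-1456)) = √(I*√524385508471 + 1817/1454) = √(1817/1454 + I*√524385508471)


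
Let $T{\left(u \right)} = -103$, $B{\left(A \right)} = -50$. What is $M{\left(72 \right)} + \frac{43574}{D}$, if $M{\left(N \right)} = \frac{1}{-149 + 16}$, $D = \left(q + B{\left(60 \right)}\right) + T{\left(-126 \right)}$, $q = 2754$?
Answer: $\frac{5792741}{345933} \approx 16.745$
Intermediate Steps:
$D = 2601$ ($D = \left(2754 - 50\right) - 103 = 2704 - 103 = 2601$)
$M{\left(N \right)} = - \frac{1}{133}$ ($M{\left(N \right)} = \frac{1}{-133} = - \frac{1}{133}$)
$M{\left(72 \right)} + \frac{43574}{D} = - \frac{1}{133} + \frac{43574}{2601} = \frac{5792741}{345933}$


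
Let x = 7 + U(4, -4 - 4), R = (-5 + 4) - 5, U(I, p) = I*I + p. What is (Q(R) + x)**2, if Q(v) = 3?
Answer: 324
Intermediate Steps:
U(I, p) = p + I**2 (U(I, p) = I**2 + p = p + I**2)
R = -6 (R = -1 - 5 = -6)
x = 15 (x = 7 + ((-4 - 4) + 4**2) = 7 + (-8 + 16) = 7 + 8 = 15)
(Q(R) + x)**2 = (3 + 15)**2 = 18**2 = 324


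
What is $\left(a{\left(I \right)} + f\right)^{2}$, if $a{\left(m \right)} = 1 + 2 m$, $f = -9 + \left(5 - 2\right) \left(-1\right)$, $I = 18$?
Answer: $625$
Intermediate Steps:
$f = -12$ ($f = -9 + \left(5 - 2\right) \left(-1\right) = -9 + 3 \left(-1\right) = -9 - 3 = -12$)
$\left(a{\left(I \right)} + f\right)^{2} = \left(\left(1 + 2 \cdot 18\right) - 12\right)^{2} = \left(\left(1 + 36\right) - 12\right)^{2} = \left(37 - 12\right)^{2} = 25^{2} = 625$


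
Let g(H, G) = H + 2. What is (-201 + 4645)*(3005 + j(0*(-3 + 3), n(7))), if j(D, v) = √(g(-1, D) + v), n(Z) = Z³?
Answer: 13354220 + 8888*√86 ≈ 1.3437e+7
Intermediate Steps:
g(H, G) = 2 + H
j(D, v) = √(1 + v) (j(D, v) = √((2 - 1) + v) = √(1 + v))
(-201 + 4645)*(3005 + j(0*(-3 + 3), n(7))) = (-201 + 4645)*(3005 + √(1 + 7³)) = 4444*(3005 + √(1 + 343)) = 4444*(3005 + √344) = 4444*(3005 + 2*√86) = 13354220 + 8888*√86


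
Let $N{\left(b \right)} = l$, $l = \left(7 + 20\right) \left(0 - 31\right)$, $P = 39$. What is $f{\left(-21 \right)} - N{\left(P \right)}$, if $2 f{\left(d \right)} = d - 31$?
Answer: $811$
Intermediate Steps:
$f{\left(d \right)} = - \frac{31}{2} + \frac{d}{2}$ ($f{\left(d \right)} = \frac{d - 31}{2} = \frac{-31 + d}{2} = - \frac{31}{2} + \frac{d}{2}$)
$l = -837$ ($l = 27 \left(-31\right) = -837$)
$N{\left(b \right)} = -837$
$f{\left(-21 \right)} - N{\left(P \right)} = \left(- \frac{31}{2} + \frac{1}{2} \left(-21\right)\right) - -837 = \left(- \frac{31}{2} - \frac{21}{2}\right) + 837 = -26 + 837 = 811$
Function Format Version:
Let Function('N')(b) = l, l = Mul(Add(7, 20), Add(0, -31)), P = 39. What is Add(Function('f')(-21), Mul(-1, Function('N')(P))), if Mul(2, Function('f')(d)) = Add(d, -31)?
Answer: 811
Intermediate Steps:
Function('f')(d) = Add(Rational(-31, 2), Mul(Rational(1, 2), d)) (Function('f')(d) = Mul(Rational(1, 2), Add(d, -31)) = Mul(Rational(1, 2), Add(-31, d)) = Add(Rational(-31, 2), Mul(Rational(1, 2), d)))
l = -837 (l = Mul(27, -31) = -837)
Function('N')(b) = -837
Add(Function('f')(-21), Mul(-1, Function('N')(P))) = Add(Add(Rational(-31, 2), Mul(Rational(1, 2), -21)), Mul(-1, -837)) = Add(Add(Rational(-31, 2), Rational(-21, 2)), 837) = Add(-26, 837) = 811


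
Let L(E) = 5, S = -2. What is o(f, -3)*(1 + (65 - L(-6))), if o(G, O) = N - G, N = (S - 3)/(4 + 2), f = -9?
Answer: 2989/6 ≈ 498.17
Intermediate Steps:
N = -⅚ (N = (-2 - 3)/(4 + 2) = -5/6 = -5*⅙ = -⅚ ≈ -0.83333)
o(G, O) = -⅚ - G
o(f, -3)*(1 + (65 - L(-6))) = (-⅚ - 1*(-9))*(1 + (65 - 1*5)) = (-⅚ + 9)*(1 + (65 - 5)) = 49*(1 + 60)/6 = (49/6)*61 = 2989/6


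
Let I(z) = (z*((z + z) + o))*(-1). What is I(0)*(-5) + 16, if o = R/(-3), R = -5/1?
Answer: 16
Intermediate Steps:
R = -5 (R = -5*1 = -5)
o = 5/3 (o = -5/(-3) = -5*(-⅓) = 5/3 ≈ 1.6667)
I(z) = -z*(5/3 + 2*z) (I(z) = (z*((z + z) + 5/3))*(-1) = (z*(2*z + 5/3))*(-1) = (z*(5/3 + 2*z))*(-1) = -z*(5/3 + 2*z))
I(0)*(-5) + 16 = -⅓*0*(5 + 6*0)*(-5) + 16 = -⅓*0*(5 + 0)*(-5) + 16 = -⅓*0*5*(-5) + 16 = 0*(-5) + 16 = 0 + 16 = 16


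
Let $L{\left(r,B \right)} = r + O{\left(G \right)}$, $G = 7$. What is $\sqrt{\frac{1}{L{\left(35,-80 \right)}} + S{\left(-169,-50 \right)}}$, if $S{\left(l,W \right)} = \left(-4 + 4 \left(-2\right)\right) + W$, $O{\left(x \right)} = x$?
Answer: $\frac{i \sqrt{109326}}{42} \approx 7.8725 i$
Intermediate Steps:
$S{\left(l,W \right)} = -12 + W$ ($S{\left(l,W \right)} = \left(-4 - 8\right) + W = -12 + W$)
$L{\left(r,B \right)} = 7 + r$ ($L{\left(r,B \right)} = r + 7 = 7 + r$)
$\sqrt{\frac{1}{L{\left(35,-80 \right)}} + S{\left(-169,-50 \right)}} = \sqrt{\frac{1}{7 + 35} - 62} = \sqrt{\frac{1}{42} - 62} = \sqrt{- \frac{2603}{42}} = \frac{i \sqrt{109326}}{42}$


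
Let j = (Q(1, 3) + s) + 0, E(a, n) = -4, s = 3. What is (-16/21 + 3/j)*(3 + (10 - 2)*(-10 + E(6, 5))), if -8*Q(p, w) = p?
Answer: -14824/483 ≈ -30.691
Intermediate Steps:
Q(p, w) = -p/8
j = 23/8 (j = (-1/8*1 + 3) + 0 = (-1/8 + 3) + 0 = 23/8 + 0 = 23/8 ≈ 2.8750)
(-16/21 + 3/j)*(3 + (10 - 2)*(-10 + E(6, 5))) = (-16/21 + 3/(23/8))*(3 + (10 - 2)*(-10 - 4)) = (-16*1/21 + 3*(8/23))*(3 + 8*(-14)) = (-16/21 + 24/23)*(3 - 112) = (136/483)*(-109) = -14824/483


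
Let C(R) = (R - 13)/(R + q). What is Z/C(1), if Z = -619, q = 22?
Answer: 14237/12 ≈ 1186.4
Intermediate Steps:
C(R) = (-13 + R)/(22 + R) (C(R) = (R - 13)/(R + 22) = (-13 + R)/(22 + R))
Z/C(1) = -619*(22 + 1)/(-13 + 1) = -619/(-12/23) = -619*(-23/12) = 14237/12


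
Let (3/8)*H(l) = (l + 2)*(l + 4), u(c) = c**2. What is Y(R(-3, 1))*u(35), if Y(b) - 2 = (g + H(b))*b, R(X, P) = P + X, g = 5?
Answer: -9800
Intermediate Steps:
H(l) = 8*(2 + l)*(4 + l)/3 (H(l) = 8*((l + 2)*(l + 4))/3 = 8*((2 + l)*(4 + l))/3 = 8*(2 + l)*(4 + l)/3)
Y(b) = 2 + b*(79/3 + 16*b + 8*b**2/3) (Y(b) = 2 + (5 + (64/3 + 16*b + 8*b**2/3))*b = 2 + (79/3 + 16*b + 8*b**2/3)*b = 2 + b*(79/3 + 16*b + 8*b**2/3))
Y(R(-3, 1))*u(35) = (2 + 16*(1 - 3)**2 + 8*(1 - 3)**3/3 + 79*(1 - 3)/3)*35**2 = (2 + 16*(-2)**2 + (8/3)*(-2)**3 + (79/3)*(-2))*1225 = (2 + 16*4 + (8/3)*(-8) - 158/3)*1225 = (2 + 64 - 64/3 - 158/3)*1225 = -8*1225 = -9800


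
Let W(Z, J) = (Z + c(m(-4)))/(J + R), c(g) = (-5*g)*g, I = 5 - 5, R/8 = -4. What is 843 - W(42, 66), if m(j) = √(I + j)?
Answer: 14300/17 ≈ 841.18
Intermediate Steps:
R = -32 (R = 8*(-4) = -32)
I = 0
m(j) = √j (m(j) = √(0 + j) = √j)
c(g) = -5*g²
W(Z, J) = (20 + Z)/(-32 + J) (W(Z, J) = (Z - 5*(√(-4))²)/(J - 32) = (Z - 5*(2*I)²)/(-32 + J) = (Z - 5*(-4))/(-32 + J) = (Z + 20)/(-32 + J) = (20 + Z)/(-32 + J))
843 - W(42, 66) = 843 - (20 + 42)/(-32 + 66) = 843 - 62/34 = 843 - 1*31/17 = 843 - 31/17 = 14300/17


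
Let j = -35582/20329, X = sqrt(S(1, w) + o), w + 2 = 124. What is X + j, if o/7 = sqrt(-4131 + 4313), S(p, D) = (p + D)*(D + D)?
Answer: -35582/20329 + sqrt(30012 + 7*sqrt(182)) ≈ 171.76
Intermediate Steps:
w = 122 (w = -2 + 124 = 122)
S(p, D) = 2*D*(D + p) (S(p, D) = (D + p)*(2*D) = 2*D*(D + p))
o = 7*sqrt(182) (o = 7*sqrt(-4131 + 4313) = 7*sqrt(182) ≈ 94.435)
X = sqrt(30012 + 7*sqrt(182)) (X = sqrt(2*122*(122 + 1) + 7*sqrt(182)) = sqrt(2*122*123 + 7*sqrt(182)) = sqrt(30012 + 7*sqrt(182)) ≈ 173.51)
j = -35582/20329 (j = -35582*1/20329 = -35582/20329 ≈ -1.7503)
X + j = sqrt(30012 + 7*sqrt(182)) - 35582/20329 = -35582/20329 + sqrt(30012 + 7*sqrt(182))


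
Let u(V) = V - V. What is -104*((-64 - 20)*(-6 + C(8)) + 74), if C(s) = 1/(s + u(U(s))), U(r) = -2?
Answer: -59020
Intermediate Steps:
u(V) = 0
C(s) = 1/s (C(s) = 1/(s + 0) = 1/s)
-104*((-64 - 20)*(-6 + C(8)) + 74) = -104*((-64 - 20)*(-6 + 1/8) + 74) = -104*(-84*(-6 + ⅛) + 74) = -104*(-84*(-47/8) + 74) = -104*(987/2 + 74) = -104*1135/2 = -59020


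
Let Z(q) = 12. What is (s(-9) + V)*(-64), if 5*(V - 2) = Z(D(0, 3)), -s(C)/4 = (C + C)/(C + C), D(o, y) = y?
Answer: -128/5 ≈ -25.600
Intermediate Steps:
s(C) = -4 (s(C) = -4*(C + C)/(C + C) = -4*2*C/(2*C) = -4*2*C*1/(2*C) = -4*1 = -4)
V = 22/5 (V = 2 + (⅕)*12 = 2 + 12/5 = 22/5 ≈ 4.4000)
(s(-9) + V)*(-64) = (-4 + 22/5)*(-64) = (⅖)*(-64) = -128/5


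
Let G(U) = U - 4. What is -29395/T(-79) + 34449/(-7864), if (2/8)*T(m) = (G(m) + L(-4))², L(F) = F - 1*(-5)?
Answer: -144712823/26438768 ≈ -5.4735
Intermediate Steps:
L(F) = 5 + F (L(F) = F + 5 = 5 + F)
G(U) = -4 + U
T(m) = 4*(-3 + m)² (T(m) = 4*((-4 + m) + (5 - 4))² = 4*((-4 + m) + 1)² = 4*(-3 + m)²)
-29395/T(-79) + 34449/(-7864) = -29395*1/(4*(-3 - 79)²) + 34449/(-7864) = -29395/(4*(-82)²) + 34449*(-1/7864) = -29395/(4*6724) - 34449/7864 = -29395/26896 - 34449/7864 = -144712823/26438768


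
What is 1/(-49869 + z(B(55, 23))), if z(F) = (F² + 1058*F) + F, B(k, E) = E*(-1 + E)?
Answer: 1/742021 ≈ 1.3477e-6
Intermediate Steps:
z(F) = F² + 1059*F
1/(-49869 + z(B(55, 23))) = 1/(-49869 + (23*(-1 + 23))*(1059 + 23*(-1 + 23))) = 1/(-49869 + (23*22)*(1059 + 23*22)) = 1/(-49869 + 506*(1059 + 506)) = 1/(-49869 + 506*1565) = 1/(-49869 + 791890) = 1/742021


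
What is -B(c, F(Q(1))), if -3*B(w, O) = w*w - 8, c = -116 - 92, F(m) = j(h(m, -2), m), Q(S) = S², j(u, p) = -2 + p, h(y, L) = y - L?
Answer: 43256/3 ≈ 14419.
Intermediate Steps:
F(m) = -2 + m
c = -208
B(w, O) = 8/3 - w²/3 (B(w, O) = -(w*w - 8)/3 = -(w² - 8)/3 = -(-8 + w²)/3 = 8/3 - w²/3)
-B(c, F(Q(1))) = -(8/3 - ⅓*(-208)²) = -(8/3 - ⅓*43264) = -(8/3 - 43264/3) = -1*(-43256/3) = 43256/3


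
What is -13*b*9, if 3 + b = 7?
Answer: -468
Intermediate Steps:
b = 4 (b = -3 + 7 = 4)
-13*b*9 = -13*4*9 = -52*9 = -468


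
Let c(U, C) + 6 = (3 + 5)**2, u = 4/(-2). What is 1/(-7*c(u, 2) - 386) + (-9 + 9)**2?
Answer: -1/792 ≈ -0.0012626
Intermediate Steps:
u = -2 (u = 4*(-1/2) = -2)
c(U, C) = 58 (c(U, C) = -6 + (3 + 5)**2 = -6 + 8**2 = -6 + 64 = 58)
1/(-7*c(u, 2) - 386) + (-9 + 9)**2 = 1/(-7*58 - 386) + (-9 + 9)**2 = 1/(-406 - 386) + 0**2 = 1/(-792) + 0 = -1/792 + 0 = -1/792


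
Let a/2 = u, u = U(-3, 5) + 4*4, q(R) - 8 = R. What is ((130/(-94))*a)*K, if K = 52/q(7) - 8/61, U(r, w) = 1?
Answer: -1348984/8601 ≈ -156.84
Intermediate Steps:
q(R) = 8 + R
u = 17 (u = 1 + 4*4 = 1 + 16 = 17)
a = 34 (a = 2*17 = 34)
K = 3052/915 (K = 52/(8 + 7) - 8/61 = 52/15 - 8*1/61 = 52*(1/15) - 8/61 = 52/15 - 8/61 = 3052/915 ≈ 3.3355)
((130/(-94))*a)*K = ((130/(-94))*34)*(3052/915) = ((130*(-1/94))*34)*(3052/915) = -65/47*34*(3052/915) = -2210/47*3052/915 = -1348984/8601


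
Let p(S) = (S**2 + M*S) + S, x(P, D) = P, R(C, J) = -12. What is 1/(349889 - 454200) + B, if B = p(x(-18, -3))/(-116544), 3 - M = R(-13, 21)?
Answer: -322645/1013068432 ≈ -0.00031848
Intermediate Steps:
M = 15 (M = 3 - 1*(-12) = 3 + 12 = 15)
p(S) = S**2 + 16*S (p(S) = (S**2 + 15*S) + S = S**2 + 16*S)
B = -3/9712 (B = -18*(16 - 18)/(-116544) = -18*(-2)*(-1/116544) = 36*(-1/116544) = -3/9712 ≈ -0.00030890)
1/(349889 - 454200) + B = 1/(349889 - 454200) - 3/9712 = 1/(-104311) - 3/9712 = -1/104311 - 3/9712 = -322645/1013068432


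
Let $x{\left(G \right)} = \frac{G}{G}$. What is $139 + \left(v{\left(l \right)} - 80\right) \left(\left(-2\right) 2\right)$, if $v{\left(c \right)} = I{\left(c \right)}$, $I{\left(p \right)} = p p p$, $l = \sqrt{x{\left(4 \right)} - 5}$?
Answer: $459 + 32 i \approx 459.0 + 32.0 i$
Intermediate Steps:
$x{\left(G \right)} = 1$
$l = 2 i$ ($l = \sqrt{1 - 5} = \sqrt{-4} = 2 i \approx 2.0 i$)
$I{\left(p \right)} = p^{3}$ ($I{\left(p \right)} = p^{2} p = p^{3}$)
$v{\left(c \right)} = c^{3}$
$139 + \left(v{\left(l \right)} - 80\right) \left(\left(-2\right) 2\right) = 139 + \left(\left(2 i\right)^{3} - 80\right) \left(\left(-2\right) 2\right) = 139 + \left(- 8 i - 80\right) \left(-4\right) = 139 + \left(-80 - 8 i\right) \left(-4\right) = 139 + \left(320 + 32 i\right) = 459 + 32 i$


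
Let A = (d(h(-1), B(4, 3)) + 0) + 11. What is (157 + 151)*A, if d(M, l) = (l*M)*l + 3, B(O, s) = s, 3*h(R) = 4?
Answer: 8008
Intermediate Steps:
h(R) = 4/3 (h(R) = (1/3)*4 = 4/3)
d(M, l) = 3 + M*l**2 (d(M, l) = (M*l)*l + 3 = M*l**2 + 3 = 3 + M*l**2)
A = 26 (A = ((3 + (4/3)*3**2) + 0) + 11 = ((3 + (4/3)*9) + 0) + 11 = ((3 + 12) + 0) + 11 = (15 + 0) + 11 = 15 + 11 = 26)
(157 + 151)*A = (157 + 151)*26 = 308*26 = 8008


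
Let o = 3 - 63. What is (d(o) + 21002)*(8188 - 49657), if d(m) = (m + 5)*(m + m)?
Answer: -1144627338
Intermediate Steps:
o = -60
d(m) = 2*m*(5 + m) (d(m) = (5 + m)*(2*m) = 2*m*(5 + m))
(d(o) + 21002)*(8188 - 49657) = (2*(-60)*(5 - 60) + 21002)*(8188 - 49657) = (2*(-60)*(-55) + 21002)*(-41469) = (6600 + 21002)*(-41469) = 27602*(-41469) = -1144627338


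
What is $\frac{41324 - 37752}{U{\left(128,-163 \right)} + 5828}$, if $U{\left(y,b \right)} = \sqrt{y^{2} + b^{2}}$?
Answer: $\frac{20817616}{33922631} - \frac{3572 \sqrt{42953}}{33922631} \approx 0.59186$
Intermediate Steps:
$U{\left(y,b \right)} = \sqrt{b^{2} + y^{2}}$
$\frac{41324 - 37752}{U{\left(128,-163 \right)} + 5828} = \frac{41324 - 37752}{\sqrt{\left(-163\right)^{2} + 128^{2}} + 5828} = \frac{3572}{\sqrt{26569 + 16384} + 5828} = \frac{3572}{\sqrt{42953} + 5828} = \frac{3572}{5828 + \sqrt{42953}}$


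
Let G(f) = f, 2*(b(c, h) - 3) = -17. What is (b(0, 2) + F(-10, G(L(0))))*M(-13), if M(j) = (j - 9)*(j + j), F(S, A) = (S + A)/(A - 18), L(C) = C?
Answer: -25454/9 ≈ -2828.2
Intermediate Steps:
b(c, h) = -11/2 (b(c, h) = 3 + (½)*(-17) = 3 - 17/2 = -11/2)
F(S, A) = (A + S)/(-18 + A)
M(j) = 2*j*(-9 + j) (M(j) = (-9 + j)*(2*j) = 2*j*(-9 + j))
(b(0, 2) + F(-10, G(L(0))))*M(-13) = (-11/2 + (0 - 10)/(-18 + 0))*(2*(-13)*(-9 - 13)) = (-11/2 - 10/(-18))*(2*(-13)*(-22)) = (-11/2 - 1/18*(-10))*572 = (-11/2 + 5/9)*572 = -89/18*572 = -25454/9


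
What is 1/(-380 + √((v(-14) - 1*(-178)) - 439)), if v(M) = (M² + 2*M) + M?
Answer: -380/144507 - I*√107/144507 ≈ -0.0026296 - 7.1582e-5*I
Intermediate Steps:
v(M) = M² + 3*M
1/(-380 + √((v(-14) - 1*(-178)) - 439)) = 1/(-380 + √((-14*(3 - 14) - 1*(-178)) - 439)) = 1/(-380 + √((-14*(-11) + 178) - 439)) = 1/(-380 + √((154 + 178) - 439)) = 1/(-380 + √(332 - 439)) = 1/(-380 + √(-107)) = 1/(-380 + I*√107)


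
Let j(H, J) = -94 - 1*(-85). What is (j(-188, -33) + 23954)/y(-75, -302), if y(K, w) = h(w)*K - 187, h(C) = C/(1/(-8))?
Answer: -23945/181387 ≈ -0.13201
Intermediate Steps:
j(H, J) = -9 (j(H, J) = -94 + 85 = -9)
h(C) = -8*C (h(C) = C/(-1/8) = C*(-8) = -8*C)
y(K, w) = -187 - 8*K*w (y(K, w) = (-8*w)*K - 187 = -8*K*w - 187 = -187 - 8*K*w)
(j(-188, -33) + 23954)/y(-75, -302) = (-9 + 23954)/(-187 - 8*(-75)*(-302)) = 23945/(-187 - 181200) = 23945/(-181387) = 23945*(-1/181387) = -23945/181387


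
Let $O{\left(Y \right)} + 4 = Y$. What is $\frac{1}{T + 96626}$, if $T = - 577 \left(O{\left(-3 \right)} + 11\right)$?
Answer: $\frac{1}{94318} \approx 1.0602 \cdot 10^{-5}$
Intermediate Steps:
$O{\left(Y \right)} = -4 + Y$
$T = -2308$ ($T = - 577 \left(\left(-4 - 3\right) + 11\right) = - 577 \left(-7 + 11\right) = \left(-577\right) 4 = -2308$)
$\frac{1}{T + 96626} = \frac{1}{-2308 + 96626} = \frac{1}{94318}$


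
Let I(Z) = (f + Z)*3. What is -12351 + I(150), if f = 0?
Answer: -11901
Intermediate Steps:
I(Z) = 3*Z (I(Z) = (0 + Z)*3 = Z*3 = 3*Z)
-12351 + I(150) = -12351 + 3*150 = -12351 + 450 = -11901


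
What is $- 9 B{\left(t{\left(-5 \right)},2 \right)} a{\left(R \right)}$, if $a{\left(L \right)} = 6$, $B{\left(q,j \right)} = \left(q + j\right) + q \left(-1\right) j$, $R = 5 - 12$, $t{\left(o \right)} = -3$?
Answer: $-270$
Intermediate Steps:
$R = -7$ ($R = 5 - 12 = -7$)
$B{\left(q,j \right)} = j + q - j q$ ($B{\left(q,j \right)} = \left(j + q\right) + - q j = \left(j + q\right) - j q = j + q - j q$)
$- 9 B{\left(t{\left(-5 \right)},2 \right)} a{\left(R \right)} = - 9 \left(2 - 3 - 2 \left(-3\right)\right) 6 = - 9 \left(2 - 3 + 6\right) 6 = \left(-9\right) 5 \cdot 6 = \left(-45\right) 6 = -270$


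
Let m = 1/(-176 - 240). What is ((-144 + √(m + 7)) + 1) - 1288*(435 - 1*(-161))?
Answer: -767791 + √75686/104 ≈ -7.6779e+5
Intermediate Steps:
m = -1/416 (m = 1/(-416) = -1/416 ≈ -0.0024038)
((-144 + √(m + 7)) + 1) - 1288*(435 - 1*(-161)) = ((-144 + √(-1/416 + 7)) + 1) - 1288*(435 - 1*(-161)) = ((-144 + √(2911/416)) + 1) - 1288*(435 + 161) = ((-144 + √75686/104) + 1) - 1288*596 = (-143 + √75686/104) - 767648 = -767791 + √75686/104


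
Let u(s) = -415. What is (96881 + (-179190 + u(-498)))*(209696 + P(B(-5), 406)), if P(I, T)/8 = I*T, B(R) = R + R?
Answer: -14660016384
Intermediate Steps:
B(R) = 2*R
P(I, T) = 8*I*T (P(I, T) = 8*(I*T) = 8*I*T)
(96881 + (-179190 + u(-498)))*(209696 + P(B(-5), 406)) = (96881 + (-179190 - 415))*(209696 + 8*(2*(-5))*406) = (96881 - 179605)*(209696 + 8*(-10)*406) = -82724*(209696 - 32480) = -82724*177216 = -14660016384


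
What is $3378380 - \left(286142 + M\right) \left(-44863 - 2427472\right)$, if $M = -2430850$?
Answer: $-5302433274800$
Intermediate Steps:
$3378380 - \left(286142 + M\right) \left(-44863 - 2427472\right) = 3378380 - \left(286142 - 2430850\right) \left(-44863 - 2427472\right) = 3378380 - \left(-2144708\right) \left(-2472335\right) = 3378380 - 5302436653180 = -5302433274800$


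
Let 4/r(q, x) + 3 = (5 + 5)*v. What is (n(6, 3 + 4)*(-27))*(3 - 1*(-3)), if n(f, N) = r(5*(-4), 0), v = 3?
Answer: -24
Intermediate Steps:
r(q, x) = 4/27 (r(q, x) = 4/(-3 + (5 + 5)*3) = 4/(-3 + 10*3) = 4/(-3 + 30) = 4/27)
n(f, N) = 4/27
(n(6, 3 + 4)*(-27))*(3 - 1*(-3)) = ((4/27)*(-27))*(3 - 1*(-3)) = -4*(3 + 3) = -4*6 = -24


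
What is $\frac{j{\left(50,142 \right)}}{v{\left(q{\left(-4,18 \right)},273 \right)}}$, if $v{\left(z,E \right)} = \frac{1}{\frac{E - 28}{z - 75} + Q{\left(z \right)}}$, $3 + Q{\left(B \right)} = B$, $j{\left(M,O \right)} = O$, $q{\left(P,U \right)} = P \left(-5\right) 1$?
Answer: $\frac{19596}{11} \approx 1781.5$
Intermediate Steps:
$q{\left(P,U \right)} = - 5 P$ ($q{\left(P,U \right)} = - 5 P 1 = - 5 P$)
$Q{\left(B \right)} = -3 + B$
$v{\left(z,E \right)} = \frac{1}{-3 + z + \frac{-28 + E}{-75 + z}}$ ($v{\left(z,E \right)} = \frac{1}{\frac{E - 28}{z - 75} + \left(-3 + z\right)} = \frac{1}{\frac{-28 + E}{-75 + z} + \left(-3 + z\right)} = \frac{1}{-3 + z + \frac{-28 + E}{-75 + z}}$)
$\frac{j{\left(50,142 \right)}}{v{\left(q{\left(-4,18 \right)},273 \right)}} = \frac{142}{\frac{1}{197 + 273 + \left(\left(-5\right) \left(-4\right)\right)^{2} - 78 \left(\left(-5\right) \left(-4\right)\right)} \left(-75 - -20\right)} = \frac{142}{\frac{1}{197 + 273 + 20^{2} - 1560} \left(-75 + 20\right)} = \frac{142}{\frac{1}{197 + 273 + 400 - 1560} \left(-55\right)} = \frac{142}{\frac{1}{-690} \left(-55\right)} = \frac{142}{\left(- \frac{1}{690}\right) \left(-55\right)} = \frac{142}{\frac{11}{138}} = 142 \cdot \frac{138}{11} = \frac{19596}{11}$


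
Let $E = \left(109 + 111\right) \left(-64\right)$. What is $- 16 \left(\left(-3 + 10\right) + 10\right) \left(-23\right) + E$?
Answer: $-7824$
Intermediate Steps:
$E = -14080$ ($E = 220 \left(-64\right) = -14080$)
$- 16 \left(\left(-3 + 10\right) + 10\right) \left(-23\right) + E = - 16 \left(\left(-3 + 10\right) + 10\right) \left(-23\right) - 14080 = - 16 \left(7 + 10\right) \left(-23\right) - 14080 = \left(-16\right) 17 \left(-23\right) - 14080 = \left(-272\right) \left(-23\right) - 14080 = 6256 - 14080 = -7824$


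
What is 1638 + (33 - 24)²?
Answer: 1719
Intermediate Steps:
1638 + (33 - 24)² = 1638 + 9² = 1638 + 81 = 1719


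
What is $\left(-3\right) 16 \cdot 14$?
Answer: $-672$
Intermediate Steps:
$\left(-3\right) 16 \cdot 14 = \left(-48\right) 14 = -672$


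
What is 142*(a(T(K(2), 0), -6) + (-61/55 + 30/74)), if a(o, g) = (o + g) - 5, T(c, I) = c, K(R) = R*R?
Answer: -2226134/2035 ≈ -1093.9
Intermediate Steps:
K(R) = R²
a(o, g) = -5 + g + o (a(o, g) = (g + o) - 5 = -5 + g + o)
142*(a(T(K(2), 0), -6) + (-61/55 + 30/74)) = 142*((-5 - 6 + 2²) + (-61/55 + 30/74)) = 142*((-5 - 6 + 4) + (-61*1/55 + 30*(1/74))) = 142*(-7 + (-61/55 + 15/37)) = 142*(-7 - 1432/2035) = 142*(-15677/2035) = -2226134/2035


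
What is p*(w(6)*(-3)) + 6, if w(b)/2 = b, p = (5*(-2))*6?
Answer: 2166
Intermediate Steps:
p = -60 (p = -10*6 = -60)
w(b) = 2*b
p*(w(6)*(-3)) + 6 = -60*2*6*(-3) + 6 = -720*(-3) + 6 = -60*(-36) + 6 = 2160 + 6 = 2166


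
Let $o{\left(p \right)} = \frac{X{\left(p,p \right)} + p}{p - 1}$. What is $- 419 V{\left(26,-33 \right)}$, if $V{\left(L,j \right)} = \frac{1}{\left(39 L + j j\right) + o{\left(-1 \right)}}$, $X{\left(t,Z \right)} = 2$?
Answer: $- \frac{838}{4205} \approx -0.19929$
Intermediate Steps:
$o{\left(p \right)} = \frac{2 + p}{-1 + p}$ ($o{\left(p \right)} = \frac{2 + p}{p - 1} = \frac{2 + p}{-1 + p}$)
$V{\left(L,j \right)} = \frac{1}{- \frac{1}{2} + j^{2} + 39 L}$ ($V{\left(L,j \right)} = \frac{1}{\left(39 L + j j\right) + \frac{2 - 1}{-1 - 1}} = \frac{1}{\left(39 L + j^{2}\right) + \frac{1}{-2} \cdot 1} = \frac{1}{\left(j^{2} + 39 L\right) - \frac{1}{2}} = \frac{1}{- \frac{1}{2} + j^{2} + 39 L}$)
$- 419 V{\left(26,-33 \right)} = - 419 \frac{2}{-1 + 2 \left(-33\right)^{2} + 78 \cdot 26} = - 419 \frac{2}{-1 + 2 \cdot 1089 + 2028} = - 419 \frac{2}{-1 + 2178 + 2028} = - 419 \cdot \frac{2}{4205} = - 419 \cdot 2 \cdot \frac{1}{4205} = \left(-419\right) \frac{2}{4205} = - \frac{838}{4205}$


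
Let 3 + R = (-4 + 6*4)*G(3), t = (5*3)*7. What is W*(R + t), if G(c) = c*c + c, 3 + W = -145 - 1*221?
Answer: -126198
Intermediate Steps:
W = -369 (W = -3 + (-145 - 1*221) = -3 + (-145 - 221) = -3 - 366 = -369)
G(c) = c + c**2 (G(c) = c**2 + c = c + c**2)
t = 105 (t = 15*7 = 105)
R = 237 (R = -3 + (-4 + 6*4)*(3*(1 + 3)) = -3 + (-4 + 24)*(3*4) = -3 + 20*12 = -3 + 240 = 237)
W*(R + t) = -369*(237 + 105) = -369*342 = -126198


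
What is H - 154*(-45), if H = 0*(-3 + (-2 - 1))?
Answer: 6930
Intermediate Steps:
H = 0 (H = 0*(-3 - 3) = 0*(-6) = 0)
H - 154*(-45) = 0 - 154*(-45) = 0 + 6930 = 6930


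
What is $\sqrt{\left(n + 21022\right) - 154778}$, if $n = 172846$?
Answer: $\sqrt{39090} \approx 197.71$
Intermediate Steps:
$\sqrt{\left(n + 21022\right) - 154778} = \sqrt{\left(172846 + 21022\right) - 154778} = \sqrt{193868 - 154778} = \sqrt{39090}$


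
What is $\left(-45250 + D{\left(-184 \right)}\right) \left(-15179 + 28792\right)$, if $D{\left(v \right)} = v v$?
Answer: $-155106522$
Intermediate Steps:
$D{\left(v \right)} = v^{2}$
$\left(-45250 + D{\left(-184 \right)}\right) \left(-15179 + 28792\right) = \left(-45250 + \left(-184\right)^{2}\right) \left(-15179 + 28792\right) = \left(-45250 + 33856\right) 13613 = \left(-11394\right) 13613 = -155106522$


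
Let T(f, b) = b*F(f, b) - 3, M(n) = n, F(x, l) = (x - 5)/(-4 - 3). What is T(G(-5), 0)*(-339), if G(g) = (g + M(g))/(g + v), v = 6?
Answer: 1017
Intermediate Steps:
F(x, l) = 5/7 - x/7 (F(x, l) = (-5 + x)/(-7) = (-5 + x)*(-⅐) = 5/7 - x/7)
G(g) = 2*g/(6 + g) (G(g) = (g + g)/(g + 6) = (2*g)/(6 + g) = 2*g/(6 + g))
T(f, b) = -3 + b*(5/7 - f/7) (T(f, b) = b*(5/7 - f/7) - 3 = -3 + b*(5/7 - f/7))
T(G(-5), 0)*(-339) = (-3 - ⅐*0*(-5 + 2*(-5)/(6 - 5)))*(-339) = (-3 - ⅐*0*(-5 + 2*(-5)/1))*(-339) = (-3 - ⅐*0*(-5 + 2*(-5)*1))*(-339) = (-3 - ⅐*0*(-5 - 10))*(-339) = (-3 - ⅐*0*(-15))*(-339) = (-3 + 0)*(-339) = -3*(-339) = 1017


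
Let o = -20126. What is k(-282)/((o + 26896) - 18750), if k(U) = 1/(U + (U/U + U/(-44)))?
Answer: 11/36185590 ≈ 3.0399e-7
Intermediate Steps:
k(U) = 1/(1 + 43*U/44) (k(U) = 1/(U + (1 + U*(-1/44))) = 1/(U + (1 - U/44)) = 1/(1 + 43*U/44))
k(-282)/((o + 26896) - 18750) = (44/(44 + 43*(-282)))/((-20126 + 26896) - 18750) = (44/(44 - 12126))/(6770 - 18750) = (44/(-12082))/(-11980) = (44*(-1/12082))*(-1/11980) = -22/6041*(-1/11980) = 11/36185590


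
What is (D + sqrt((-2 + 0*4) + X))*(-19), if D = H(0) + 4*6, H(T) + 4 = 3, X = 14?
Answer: -437 - 38*sqrt(3) ≈ -502.82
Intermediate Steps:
H(T) = -1 (H(T) = -4 + 3 = -1)
D = 23 (D = -1 + 4*6 = -1 + 24 = 23)
(D + sqrt((-2 + 0*4) + X))*(-19) = (23 + sqrt((-2 + 0*4) + 14))*(-19) = (23 + sqrt((-2 + 0) + 14))*(-19) = (23 + sqrt(-2 + 14))*(-19) = (23 + sqrt(12))*(-19) = (23 + 2*sqrt(3))*(-19) = -437 - 38*sqrt(3)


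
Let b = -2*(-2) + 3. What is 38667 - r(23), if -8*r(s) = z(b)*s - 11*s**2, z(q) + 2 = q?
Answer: 37954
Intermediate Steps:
b = 7 (b = 4 + 3 = 7)
z(q) = -2 + q
r(s) = -5*s/8 + 11*s**2/8 (r(s) = -((-2 + 7)*s - 11*s**2)/8 = -(5*s - 11*s**2)/8 = -(-11*s**2 + 5*s)/8 = -5*s/8 + 11*s**2/8)
38667 - r(23) = 38667 - 23*(-5 + 11*23)/8 = 38667 - 23*(-5 + 253)/8 = 38667 - 23*248/8 = 38667 - 1*713 = 38667 - 713 = 37954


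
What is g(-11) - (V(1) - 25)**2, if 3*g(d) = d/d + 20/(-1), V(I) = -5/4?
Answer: -33379/48 ≈ -695.40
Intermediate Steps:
V(I) = -5/4 (V(I) = -5*1/4 = -5/4)
g(d) = -19/3 (g(d) = (d/d + 20/(-1))/3 = (1 + 20*(-1))/3 = (1 - 20)/3 = (1/3)*(-19) = -19/3)
g(-11) - (V(1) - 25)**2 = -19/3 - (-5/4 - 25)**2 = -19/3 - (-105/4)**2 = -19/3 - 1*11025/16 = -19/3 - 11025/16 = -33379/48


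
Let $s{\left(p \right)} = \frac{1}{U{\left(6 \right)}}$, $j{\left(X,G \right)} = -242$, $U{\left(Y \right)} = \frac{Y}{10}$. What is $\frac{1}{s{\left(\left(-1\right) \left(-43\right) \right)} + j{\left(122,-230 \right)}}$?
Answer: $- \frac{3}{721} \approx -0.0041609$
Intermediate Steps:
$U{\left(Y \right)} = \frac{Y}{10}$ ($U{\left(Y \right)} = Y \frac{1}{10} = \frac{Y}{10}$)
$s{\left(p \right)} = \frac{5}{3}$ ($s{\left(p \right)} = \frac{1}{\frac{1}{10} \cdot 6} = \frac{1}{\frac{3}{5}} = \frac{5}{3}$)
$\frac{1}{s{\left(\left(-1\right) \left(-43\right) \right)} + j{\left(122,-230 \right)}} = \frac{1}{\frac{5}{3} - 242} = \frac{1}{- \frac{721}{3}} = - \frac{3}{721}$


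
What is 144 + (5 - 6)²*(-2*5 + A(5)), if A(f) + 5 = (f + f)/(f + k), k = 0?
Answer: 131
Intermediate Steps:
A(f) = -3 (A(f) = -5 + (f + f)/(f + 0) = -5 + (2*f)/f = -5 + 2 = -3)
144 + (5 - 6)²*(-2*5 + A(5)) = 144 + (5 - 6)²*(-2*5 - 3) = 144 + (-1)²*(-10 - 3) = 144 + 1*(-13) = 144 - 13 = 131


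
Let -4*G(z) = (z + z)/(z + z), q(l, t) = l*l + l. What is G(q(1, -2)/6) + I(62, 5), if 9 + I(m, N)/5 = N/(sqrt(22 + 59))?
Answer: -1529/36 ≈ -42.472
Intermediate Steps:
I(m, N) = -45 + 5*N/9 (I(m, N) = -45 + 5*(N/(sqrt(22 + 59))) = -45 + 5*(N/(sqrt(81))) = -45 + 5*(N/9) = -45 + 5*N/9)
q(l, t) = l + l**2 (q(l, t) = l**2 + l = l + l**2)
G(z) = -1/4 (G(z) = -(z + z)/(4*(z + z)) = -2*z/(4*(2*z)) = -2*z*1/(2*z)/4 = -1/4*1 = -1/4)
G(q(1, -2)/6) + I(62, 5) = -1/4 + (-45 + (5/9)*5) = -1/4 + (-45 + 25/9) = -1/4 - 380/9 = -1529/36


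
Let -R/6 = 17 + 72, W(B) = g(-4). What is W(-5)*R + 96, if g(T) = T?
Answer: 2232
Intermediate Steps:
W(B) = -4
R = -534 (R = -6*(17 + 72) = -6*89 = -534)
W(-5)*R + 96 = -4*(-534) + 96 = 2136 + 96 = 2232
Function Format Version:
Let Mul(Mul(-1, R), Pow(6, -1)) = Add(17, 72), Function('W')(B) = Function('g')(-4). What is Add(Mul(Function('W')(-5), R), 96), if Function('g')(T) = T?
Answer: 2232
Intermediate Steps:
Function('W')(B) = -4
R = -534 (R = Mul(-6, Add(17, 72)) = Mul(-6, 89) = -534)
Add(Mul(Function('W')(-5), R), 96) = Add(Mul(-4, -534), 96) = Add(2136, 96) = 2232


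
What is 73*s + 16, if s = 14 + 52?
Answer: 4834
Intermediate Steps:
s = 66
73*s + 16 = 73*66 + 16 = 4818 + 16 = 4834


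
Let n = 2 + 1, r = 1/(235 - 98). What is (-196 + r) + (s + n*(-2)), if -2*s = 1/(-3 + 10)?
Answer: -387559/1918 ≈ -202.06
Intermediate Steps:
r = 1/137 ≈ 0.0072993
n = 3
s = -1/14 (s = -1/(2*(-3 + 10)) = -½/7 = -½*⅐ = -1/14 ≈ -0.071429)
(-196 + r) + (s + n*(-2)) = (-196 + 1/137) + (-1/14 + 3*(-2)) = -26851/137 + (-1/14 - 6) = -26851/137 - 85/14 = -387559/1918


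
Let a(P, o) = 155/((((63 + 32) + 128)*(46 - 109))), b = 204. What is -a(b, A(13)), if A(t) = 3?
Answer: 155/14049 ≈ 0.011033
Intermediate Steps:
a(P, o) = -155/14049 (a(P, o) = 155/(((95 + 128)*(-63))) = 155/((223*(-63))) = 155/(-14049) = 155*(-1/14049) = -155/14049)
-a(b, A(13)) = -1*(-155/14049) = 155/14049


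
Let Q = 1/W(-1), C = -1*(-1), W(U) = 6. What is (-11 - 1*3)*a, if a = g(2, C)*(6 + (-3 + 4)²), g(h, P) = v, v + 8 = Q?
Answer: 2303/3 ≈ 767.67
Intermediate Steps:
C = 1
Q = ⅙ (Q = 1/6 = ⅙ ≈ 0.16667)
v = -47/6 (v = -8 + ⅙ = -47/6 ≈ -7.8333)
g(h, P) = -47/6
a = -329/6 (a = -47*(6 + (-3 + 4)²)/6 = -47*(6 + 1²)/6 = -47*(6 + 1)/6 = -47/6*7 = -329/6 ≈ -54.833)
(-11 - 1*3)*a = (-11 - 1*3)*(-329/6) = (-11 - 3)*(-329/6) = -14*(-329/6) = 2303/3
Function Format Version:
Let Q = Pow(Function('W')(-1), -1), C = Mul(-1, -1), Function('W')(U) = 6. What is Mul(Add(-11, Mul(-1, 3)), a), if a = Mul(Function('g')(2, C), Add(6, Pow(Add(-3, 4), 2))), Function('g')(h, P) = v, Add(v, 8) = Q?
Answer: Rational(2303, 3) ≈ 767.67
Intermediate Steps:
C = 1
Q = Rational(1, 6) (Q = Pow(6, -1) = Rational(1, 6) ≈ 0.16667)
v = Rational(-47, 6) (v = Add(-8, Rational(1, 6)) = Rational(-47, 6) ≈ -7.8333)
Function('g')(h, P) = Rational(-47, 6)
a = Rational(-329, 6) (a = Mul(Rational(-47, 6), Add(6, Pow(Add(-3, 4), 2))) = Mul(Rational(-47, 6), Add(6, Pow(1, 2))) = Mul(Rational(-47, 6), Add(6, 1)) = Mul(Rational(-47, 6), 7) = Rational(-329, 6) ≈ -54.833)
Mul(Add(-11, Mul(-1, 3)), a) = Mul(Add(-11, Mul(-1, 3)), Rational(-329, 6)) = Mul(Add(-11, -3), Rational(-329, 6)) = Mul(-14, Rational(-329, 6)) = Rational(2303, 3)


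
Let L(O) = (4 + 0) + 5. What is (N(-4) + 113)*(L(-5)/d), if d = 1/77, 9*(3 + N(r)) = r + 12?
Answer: 76846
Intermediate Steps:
L(O) = 9 (L(O) = 4 + 5 = 9)
N(r) = -5/3 + r/9 (N(r) = -3 + (r + 12)/9 = -3 + (12 + r)/9 = -3 + (4/3 + r/9) = -5/3 + r/9)
d = 1/77 ≈ 0.012987
(N(-4) + 113)*(L(-5)/d) = ((-5/3 + (⅑)*(-4)) + 113)*(9/(1/77)) = ((-5/3 - 4/9) + 113)*(9*77) = (-19/9 + 113)*693 = (998/9)*693 = 76846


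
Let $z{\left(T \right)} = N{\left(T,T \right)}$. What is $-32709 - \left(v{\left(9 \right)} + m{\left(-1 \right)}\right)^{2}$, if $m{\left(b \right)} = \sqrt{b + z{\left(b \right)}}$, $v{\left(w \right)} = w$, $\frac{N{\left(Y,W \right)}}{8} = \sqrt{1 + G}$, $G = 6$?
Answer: $-32709 - \left(9 + \sqrt{-1 + 8 \sqrt{7}}\right)^{2} \approx -32891.0$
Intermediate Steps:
$N{\left(Y,W \right)} = 8 \sqrt{7}$ ($N{\left(Y,W \right)} = 8 \sqrt{1 + 6} = 8 \sqrt{7}$)
$z{\left(T \right)} = 8 \sqrt{7}$
$m{\left(b \right)} = \sqrt{b + 8 \sqrt{7}}$
$-32709 - \left(v{\left(9 \right)} + m{\left(-1 \right)}\right)^{2} = -32709 - \left(9 + \sqrt{-1 + 8 \sqrt{7}}\right)^{2}$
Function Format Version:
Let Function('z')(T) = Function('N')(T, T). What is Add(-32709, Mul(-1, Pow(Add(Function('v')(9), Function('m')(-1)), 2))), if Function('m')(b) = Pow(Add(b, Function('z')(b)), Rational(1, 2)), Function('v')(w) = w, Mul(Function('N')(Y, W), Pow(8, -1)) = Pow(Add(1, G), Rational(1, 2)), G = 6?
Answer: Add(-32709, Mul(-1, Pow(Add(9, Pow(Add(-1, Mul(8, Pow(7, Rational(1, 2)))), Rational(1, 2))), 2))) ≈ -32891.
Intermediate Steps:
Function('N')(Y, W) = Mul(8, Pow(7, Rational(1, 2))) (Function('N')(Y, W) = Mul(8, Pow(Add(1, 6), Rational(1, 2))) = Mul(8, Pow(7, Rational(1, 2))))
Function('z')(T) = Mul(8, Pow(7, Rational(1, 2)))
Function('m')(b) = Pow(Add(b, Mul(8, Pow(7, Rational(1, 2)))), Rational(1, 2))
Add(-32709, Mul(-1, Pow(Add(Function('v')(9), Function('m')(-1)), 2))) = Add(-32709, Mul(-1, Pow(Add(9, Pow(Add(-1, Mul(8, Pow(7, Rational(1, 2)))), Rational(1, 2))), 2)))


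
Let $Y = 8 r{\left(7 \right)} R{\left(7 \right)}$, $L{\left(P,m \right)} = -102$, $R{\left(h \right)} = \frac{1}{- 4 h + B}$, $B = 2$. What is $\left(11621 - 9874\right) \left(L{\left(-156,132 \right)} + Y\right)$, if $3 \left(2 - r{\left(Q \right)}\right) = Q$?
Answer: $- \frac{6942578}{39} \approx -1.7801 \cdot 10^{5}$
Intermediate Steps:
$r{\left(Q \right)} = 2 - \frac{Q}{3}$
$R{\left(h \right)} = \frac{1}{2 - 4 h}$ ($R{\left(h \right)} = \frac{1}{- 4 h + 2} = \frac{1}{2 - 4 h}$)
$Y = \frac{4}{39}$ ($Y = 8 \left(2 - \frac{7}{3}\right) \left(- \frac{1}{-2 + 4 \cdot 7}\right) = 8 \left(2 - \frac{7}{3}\right) \left(- \frac{1}{-2 + 28}\right) = 8 \left(- \frac{1}{3}\right) \left(- \frac{1}{26}\right) = - \frac{8 \left(\left(-1\right) \frac{1}{26}\right)}{3} = \left(- \frac{8}{3}\right) \left(- \frac{1}{26}\right) = \frac{4}{39} \approx 0.10256$)
$\left(11621 - 9874\right) \left(L{\left(-156,132 \right)} + Y\right) = \left(11621 - 9874\right) \left(-102 + \frac{4}{39}\right) = 1747 \left(- \frac{3974}{39}\right) = - \frac{6942578}{39}$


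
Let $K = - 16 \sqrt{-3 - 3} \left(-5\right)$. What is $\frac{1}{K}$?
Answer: $- \frac{i \sqrt{6}}{480} \approx - 0.0051031 i$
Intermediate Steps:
$K = 80 i \sqrt{6}$ ($K = - 16 \sqrt{-6} \left(-5\right) = - 16 i \sqrt{6} \left(-5\right) = 80 i \sqrt{6} \approx 195.96 i$)
$\frac{1}{K} = \frac{1}{80 i \sqrt{6}} = - \frac{i \sqrt{6}}{480}$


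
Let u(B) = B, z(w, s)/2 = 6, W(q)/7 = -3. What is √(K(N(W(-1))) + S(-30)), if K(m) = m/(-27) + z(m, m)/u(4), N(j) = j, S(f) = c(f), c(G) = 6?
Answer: 2*√22/3 ≈ 3.1269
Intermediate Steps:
W(q) = -21 (W(q) = 7*(-3) = -21)
S(f) = 6
z(w, s) = 12 (z(w, s) = 2*6 = 12)
K(m) = 3 - m/27 (K(m) = m/(-27) + 12/4 = m*(-1/27) + 12*(¼) = -m/27 + 3 = 3 - m/27)
√(K(N(W(-1))) + S(-30)) = √((3 - 1/27*(-21)) + 6) = √((3 + 7/9) + 6) = √(34/9 + 6) = √(88/9) = 2*√22/3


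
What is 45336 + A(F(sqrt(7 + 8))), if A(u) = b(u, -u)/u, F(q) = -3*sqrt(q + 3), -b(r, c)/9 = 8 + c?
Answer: 45345 + 24/sqrt(3 + sqrt(15)) ≈ 45354.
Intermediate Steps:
b(r, c) = -72 - 9*c (b(r, c) = -9*(8 + c) = -72 - 9*c)
F(q) = -3*sqrt(3 + q)
A(u) = (-72 + 9*u)/u (A(u) = (-72 - (-9)*u)/u = (-72 + 9*u)/u)
45336 + A(F(sqrt(7 + 8))) = 45336 + (9 - 72*(-1/(3*sqrt(3 + sqrt(7 + 8))))) = 45336 + (9 - 72*(-1/(3*sqrt(3 + sqrt(15))))) = 45336 + (9 - (-24)/sqrt(3 + sqrt(15))) = 45336 + (9 + 24/sqrt(3 + sqrt(15))) = 45345 + 24/sqrt(3 + sqrt(15))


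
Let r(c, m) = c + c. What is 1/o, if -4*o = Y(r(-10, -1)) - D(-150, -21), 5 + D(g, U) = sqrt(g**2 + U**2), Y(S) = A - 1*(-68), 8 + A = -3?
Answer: 248/19097 + 12*sqrt(2549)/19097 ≈ 0.044711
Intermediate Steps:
A = -11 (A = -8 - 3 = -11)
r(c, m) = 2*c
Y(S) = 57 (Y(S) = -11 - 1*(-68) = -11 + 68 = 57)
D(g, U) = -5 + sqrt(U**2 + g**2) (D(g, U) = -5 + sqrt(g**2 + U**2) = -5 + sqrt(U**2 + g**2))
o = -31/2 + 3*sqrt(2549)/4 (o = -(57 - (-5 + sqrt((-21)**2 + (-150)**2)))/4 = -(57 - (-5 + sqrt(441 + 22500)))/4 = -(57 - (-5 + sqrt(22941)))/4 = -(57 - (-5 + 3*sqrt(2549)))/4 = -(57 + (5 - 3*sqrt(2549)))/4 = -(62 - 3*sqrt(2549))/4 = -31/2 + 3*sqrt(2549)/4 ≈ 22.366)
1/o = 1/(-31/2 + 3*sqrt(2549)/4)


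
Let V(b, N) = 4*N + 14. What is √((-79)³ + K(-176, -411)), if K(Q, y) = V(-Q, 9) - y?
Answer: I*√492578 ≈ 701.84*I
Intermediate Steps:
V(b, N) = 14 + 4*N
K(Q, y) = 50 - y (K(Q, y) = (14 + 4*9) - y = (14 + 36) - y = 50 - y)
√((-79)³ + K(-176, -411)) = √((-79)³ + (50 - 1*(-411))) = √(-493039 + (50 + 411)) = √(-493039 + 461) = √(-492578) = I*√492578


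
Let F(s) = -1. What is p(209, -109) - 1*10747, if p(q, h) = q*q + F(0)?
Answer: 32933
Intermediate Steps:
p(q, h) = -1 + q² (p(q, h) = q*q - 1 = q² - 1 = -1 + q²)
p(209, -109) - 1*10747 = (-1 + 209²) - 1*10747 = (-1 + 43681) - 10747 = 43680 - 10747 = 32933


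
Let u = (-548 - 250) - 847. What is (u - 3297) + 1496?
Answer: -3446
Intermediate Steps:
u = -1645 (u = -798 - 847 = -1645)
(u - 3297) + 1496 = (-1645 - 3297) + 1496 = -4942 + 1496 = -3446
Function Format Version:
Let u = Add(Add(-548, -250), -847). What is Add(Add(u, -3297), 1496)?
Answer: -3446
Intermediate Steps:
u = -1645 (u = Add(-798, -847) = -1645)
Add(Add(u, -3297), 1496) = Add(Add(-1645, -3297), 1496) = Add(-4942, 1496) = -3446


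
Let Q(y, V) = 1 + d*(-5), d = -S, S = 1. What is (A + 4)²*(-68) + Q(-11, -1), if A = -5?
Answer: -62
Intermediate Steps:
d = -1 (d = -1*1 = -1)
Q(y, V) = 6 (Q(y, V) = 1 - 1*(-5) = 1 + 5 = 6)
(A + 4)²*(-68) + Q(-11, -1) = (-5 + 4)²*(-68) + 6 = (-1)²*(-68) + 6 = 1*(-68) + 6 = -68 + 6 = -62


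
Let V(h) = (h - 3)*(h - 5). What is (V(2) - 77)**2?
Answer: 5476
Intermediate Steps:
V(h) = (-5 + h)*(-3 + h) (V(h) = (-3 + h)*(-5 + h) = (-5 + h)*(-3 + h))
(V(2) - 77)**2 = ((15 + 2**2 - 8*2) - 77)**2 = ((15 + 4 - 16) - 77)**2 = (3 - 77)**2 = (-74)**2 = 5476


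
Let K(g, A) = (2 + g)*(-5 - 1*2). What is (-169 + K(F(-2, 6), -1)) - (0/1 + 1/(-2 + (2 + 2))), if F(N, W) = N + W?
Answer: -423/2 ≈ -211.50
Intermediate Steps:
K(g, A) = -14 - 7*g (K(g, A) = (2 + g)*(-5 - 2) = (2 + g)*(-7) = -14 - 7*g)
(-169 + K(F(-2, 6), -1)) - (0/1 + 1/(-2 + (2 + 2))) = (-169 + (-14 - 7*(-2 + 6))) - (0/1 + 1/(-2 + (2 + 2))) = (-169 + (-14 - 7*4)) - (0*1 + 1/(-2 + 4)) = (-169 + (-14 - 28)) - (0 + 1/2) = (-169 - 42) - (0 + 1/2) = -211 - 1*1/2 = -211 - 1/2 = -423/2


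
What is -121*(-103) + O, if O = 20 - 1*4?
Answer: 12479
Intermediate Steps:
O = 16 (O = 20 - 4 = 16)
-121*(-103) + O = -121*(-103) + 16 = 12463 + 16 = 12479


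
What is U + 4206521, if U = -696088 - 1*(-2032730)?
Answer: 5543163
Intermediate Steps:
U = 1336642 (U = -696088 + 2032730 = 1336642)
U + 4206521 = 1336642 + 4206521 = 5543163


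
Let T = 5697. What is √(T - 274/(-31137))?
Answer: √5523322776531/31137 ≈ 75.479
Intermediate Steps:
√(T - 274/(-31137)) = √(5697 - 274/(-31137)) = √(5697 - 274*(-1/31137)) = √(5697 + 274/31137) = √(177387763/31137) = √5523322776531/31137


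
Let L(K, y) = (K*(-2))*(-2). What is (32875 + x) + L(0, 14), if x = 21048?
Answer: 53923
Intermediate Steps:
L(K, y) = 4*K (L(K, y) = -2*K*(-2) = 4*K)
(32875 + x) + L(0, 14) = (32875 + 21048) + 4*0 = 53923 + 0 = 53923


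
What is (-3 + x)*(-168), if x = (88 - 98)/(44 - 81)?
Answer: 16968/37 ≈ 458.59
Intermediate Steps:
x = 10/37 (x = -10/(-37) = -10*(-1/37) = 10/37 ≈ 0.27027)
(-3 + x)*(-168) = (-3 + 10/37)*(-168) = -101/37*(-168) = 16968/37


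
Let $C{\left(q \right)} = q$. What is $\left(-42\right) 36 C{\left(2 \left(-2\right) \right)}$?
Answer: $6048$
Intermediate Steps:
$\left(-42\right) 36 C{\left(2 \left(-2\right) \right)} = \left(-42\right) 36 \cdot 2 \left(-2\right) = \left(-1512\right) \left(-4\right) = 6048$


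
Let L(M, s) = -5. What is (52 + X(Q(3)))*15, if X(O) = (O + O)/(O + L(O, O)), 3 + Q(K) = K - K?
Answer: 3165/4 ≈ 791.25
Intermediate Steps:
Q(K) = -3 (Q(K) = -3 + (K - K) = -3 + 0 = -3)
X(O) = 2*O/(-5 + O) (X(O) = (O + O)/(O - 5) = (2*O)/(-5 + O) = 2*O/(-5 + O))
(52 + X(Q(3)))*15 = (52 + 2*(-3)/(-5 - 3))*15 = (52 + 2*(-3)/(-8))*15 = (52 + 2*(-3)*(-⅛))*15 = (52 + ¾)*15 = (211/4)*15 = 3165/4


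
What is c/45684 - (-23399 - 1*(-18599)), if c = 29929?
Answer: 219313129/45684 ≈ 4800.7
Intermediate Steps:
c/45684 - (-23399 - 1*(-18599)) = 29929/45684 - (-23399 - 1*(-18599)) = 29929*(1/45684) - (-23399 + 18599) = 29929/45684 - 1*(-4800) = 29929/45684 + 4800 = 219313129/45684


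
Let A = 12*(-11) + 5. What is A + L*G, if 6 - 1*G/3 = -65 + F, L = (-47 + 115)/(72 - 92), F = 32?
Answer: -2624/5 ≈ -524.80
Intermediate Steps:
L = -17/5 (L = 68/(-20) = 68*(-1/20) = -17/5 ≈ -3.4000)
G = 117 (G = 18 - 3*(-65 + 32) = 18 - 3*(-33) = 18 + 99 = 117)
A = -127 (A = -132 + 5 = -127)
A + L*G = -127 - 17/5*117 = -127 - 1989/5 = -2624/5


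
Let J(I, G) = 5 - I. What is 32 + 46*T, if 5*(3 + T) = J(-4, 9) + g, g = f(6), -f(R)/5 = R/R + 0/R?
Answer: -346/5 ≈ -69.200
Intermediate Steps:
f(R) = -5 (f(R) = -5*(R/R + 0/R) = -5*(1 + 0) = -5*1 = -5)
g = -5
T = -11/5 (T = -3 + ((5 - 1*(-4)) - 5)/5 = -3 + ((5 + 4) - 5)/5 = -3 + (9 - 5)/5 = -3 + (⅕)*4 = -3 + ⅘ = -11/5 ≈ -2.2000)
32 + 46*T = 32 + 46*(-11/5) = 32 - 506/5 = -346/5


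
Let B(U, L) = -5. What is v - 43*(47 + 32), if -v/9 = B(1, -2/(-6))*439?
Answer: 16358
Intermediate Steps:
v = 19755 (v = -(-45)*439 = -9*(-2195) = 19755)
v - 43*(47 + 32) = 19755 - 43*(47 + 32) = 19755 - 43*79 = 19755 - 3397 = 16358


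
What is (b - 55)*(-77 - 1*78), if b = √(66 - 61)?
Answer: 8525 - 155*√5 ≈ 8178.4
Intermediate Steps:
b = √5 ≈ 2.2361
(b - 55)*(-77 - 1*78) = (√5 - 55)*(-77 - 1*78) = (-55 + √5)*(-77 - 78) = (-55 + √5)*(-155) = 8525 - 155*√5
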